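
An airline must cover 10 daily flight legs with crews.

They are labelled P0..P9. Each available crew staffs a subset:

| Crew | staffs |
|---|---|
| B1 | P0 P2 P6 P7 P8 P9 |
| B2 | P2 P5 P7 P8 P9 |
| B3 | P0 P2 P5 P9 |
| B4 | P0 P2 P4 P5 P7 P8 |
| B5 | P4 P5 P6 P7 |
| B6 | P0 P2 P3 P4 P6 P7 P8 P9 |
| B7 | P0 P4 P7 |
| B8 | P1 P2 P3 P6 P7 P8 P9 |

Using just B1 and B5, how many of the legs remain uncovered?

2

Union of B1, B5 = {P0, P2, P4, P5, P6, P7, P8, P9}.
Not covered: P1, P3 — 2 legs.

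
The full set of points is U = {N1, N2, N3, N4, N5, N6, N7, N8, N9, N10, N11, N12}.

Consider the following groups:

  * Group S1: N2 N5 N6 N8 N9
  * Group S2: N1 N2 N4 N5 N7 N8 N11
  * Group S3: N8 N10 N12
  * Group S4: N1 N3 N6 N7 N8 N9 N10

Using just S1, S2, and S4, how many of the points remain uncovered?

Union of S1, S2, S4 = {N1, N2, N3, N4, N5, N6, N7, N8, N9, N10, N11}.
Not covered: N12 — 1 point.

1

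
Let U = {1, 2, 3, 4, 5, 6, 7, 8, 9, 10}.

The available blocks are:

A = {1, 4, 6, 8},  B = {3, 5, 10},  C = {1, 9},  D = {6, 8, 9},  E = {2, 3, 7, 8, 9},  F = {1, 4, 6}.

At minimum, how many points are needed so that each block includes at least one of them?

H = {1, 3, 8} meets every block (each contains at least one member of H), and |H| = 3.
No choice of 2 points meets every block, so 3 is the minimum.

3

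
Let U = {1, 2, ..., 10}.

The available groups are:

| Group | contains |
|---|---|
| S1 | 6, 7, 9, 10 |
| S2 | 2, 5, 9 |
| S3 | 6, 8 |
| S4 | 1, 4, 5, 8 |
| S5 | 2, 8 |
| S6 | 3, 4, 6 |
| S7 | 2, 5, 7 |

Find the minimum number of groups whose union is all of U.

4

Take {S1, S4, S6, S7}. Their union is {1, 2, 3, 4, 5, 6, 7, 8, 9, 10}, which is all 10 items.
Only S6 contains 3, so S6 is forced; the remaining 7 items need at least 3 more groups (each remaining group adds at most 3) — so at least 4 groups are needed, and 4 is optimal.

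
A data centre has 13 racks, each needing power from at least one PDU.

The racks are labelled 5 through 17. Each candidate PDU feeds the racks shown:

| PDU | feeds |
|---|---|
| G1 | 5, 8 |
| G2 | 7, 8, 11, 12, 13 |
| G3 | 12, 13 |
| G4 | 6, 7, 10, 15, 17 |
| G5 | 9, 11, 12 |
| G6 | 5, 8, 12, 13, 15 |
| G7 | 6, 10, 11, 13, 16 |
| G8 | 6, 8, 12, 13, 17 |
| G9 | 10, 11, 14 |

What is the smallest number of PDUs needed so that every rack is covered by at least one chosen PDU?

5

Take {G4, G5, G6, G7, G9}. Their union is {5, 6, 7, 8, 9, 10, 11, 12, 13, 14, 15, 16, 17}, which is all 13 racks.
No 4 of the 9 PDUs cover everything (all 126 combinations miss at least one rack), so 5 is optimal.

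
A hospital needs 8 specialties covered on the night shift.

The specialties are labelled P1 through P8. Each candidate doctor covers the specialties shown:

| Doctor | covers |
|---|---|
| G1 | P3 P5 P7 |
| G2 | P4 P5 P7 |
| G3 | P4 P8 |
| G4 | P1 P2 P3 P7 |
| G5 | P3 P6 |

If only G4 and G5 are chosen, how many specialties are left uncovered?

3

Union of G4, G5 = {P1, P2, P3, P6, P7}.
Not covered: P4, P5, P8 — 3 specialties.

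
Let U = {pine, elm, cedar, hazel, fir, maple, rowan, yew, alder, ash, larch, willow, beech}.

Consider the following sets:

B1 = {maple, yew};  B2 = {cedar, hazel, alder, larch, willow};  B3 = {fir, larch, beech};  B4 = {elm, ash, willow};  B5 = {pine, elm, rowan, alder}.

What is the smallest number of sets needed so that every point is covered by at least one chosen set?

B1 and B2 and B3 and B4 and B5 together: B1 ∪ B2 ∪ B3 ∪ B4 ∪ B5 = {pine, elm, cedar, hazel, fir, maple, rowan, yew, alder, ash, larch, willow, beech} — every point is covered.
No 4 of the 5 sets cover everything (all 5 combinations miss at least one point), so 5 is optimal.

5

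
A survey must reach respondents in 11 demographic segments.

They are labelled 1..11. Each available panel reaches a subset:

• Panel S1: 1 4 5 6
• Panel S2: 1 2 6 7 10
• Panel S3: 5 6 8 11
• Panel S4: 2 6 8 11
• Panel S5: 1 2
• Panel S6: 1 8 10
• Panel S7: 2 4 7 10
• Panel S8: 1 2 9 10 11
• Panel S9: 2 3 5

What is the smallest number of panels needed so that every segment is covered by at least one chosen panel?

4

Take {S4, S7, S8, S9}. Their union is {1, 2, 3, 4, 5, 6, 7, 8, 9, 10, 11}, which is all 11 segments.
No 3 of the 9 panels cover everything (all 84 combinations miss at least one segment), so 4 is optimal.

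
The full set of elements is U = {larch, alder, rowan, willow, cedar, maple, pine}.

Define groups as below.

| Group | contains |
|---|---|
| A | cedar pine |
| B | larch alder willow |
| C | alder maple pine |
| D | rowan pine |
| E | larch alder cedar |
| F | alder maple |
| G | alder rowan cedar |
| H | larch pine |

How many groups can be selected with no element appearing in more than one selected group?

F, H are pairwise disjoint (F={alder,maple}; H={larch,pine}).
Every remaining group overlaps one of these, and no 3 of the listed groups are pairwise disjoint, so 2 is the maximum.

2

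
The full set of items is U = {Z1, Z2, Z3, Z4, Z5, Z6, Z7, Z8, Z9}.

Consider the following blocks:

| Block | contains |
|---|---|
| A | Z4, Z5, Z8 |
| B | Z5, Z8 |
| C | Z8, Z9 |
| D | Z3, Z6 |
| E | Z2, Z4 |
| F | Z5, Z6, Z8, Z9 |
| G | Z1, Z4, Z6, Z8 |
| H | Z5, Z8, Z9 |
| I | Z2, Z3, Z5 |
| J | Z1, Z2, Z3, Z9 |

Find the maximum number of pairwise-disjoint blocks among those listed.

D, E, H are pairwise disjoint (D={Z3,Z6}; E={Z2,Z4}; H={Z5,Z8,Z9}).
Every remaining block overlaps one of these, and no 4 of the listed blocks are pairwise disjoint, so 3 is the maximum.

3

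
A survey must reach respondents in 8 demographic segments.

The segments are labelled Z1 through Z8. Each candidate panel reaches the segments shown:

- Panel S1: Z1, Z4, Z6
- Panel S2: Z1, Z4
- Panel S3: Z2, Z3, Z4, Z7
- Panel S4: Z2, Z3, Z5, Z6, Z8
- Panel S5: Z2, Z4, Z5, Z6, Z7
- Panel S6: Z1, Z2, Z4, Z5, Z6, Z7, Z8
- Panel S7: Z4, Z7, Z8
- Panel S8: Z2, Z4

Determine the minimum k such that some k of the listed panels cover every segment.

Take {S3, S6}. Their union is {Z1, Z2, Z3, Z4, Z5, Z6, Z7, Z8}, which is all 8 segments.
No single panel has all 8 segments (the largest, S6, has 7), so 2 is optimal.

2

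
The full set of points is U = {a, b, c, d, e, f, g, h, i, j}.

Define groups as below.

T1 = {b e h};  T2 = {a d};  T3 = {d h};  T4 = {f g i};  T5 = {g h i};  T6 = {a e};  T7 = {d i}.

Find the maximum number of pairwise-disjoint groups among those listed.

T1, T2, T4 are pairwise disjoint (T1={b,e,h}; T2={a,d}; T4={f,g,i}).
Every remaining group overlaps one of these, and no 4 of the listed groups are pairwise disjoint, so 3 is the maximum.

3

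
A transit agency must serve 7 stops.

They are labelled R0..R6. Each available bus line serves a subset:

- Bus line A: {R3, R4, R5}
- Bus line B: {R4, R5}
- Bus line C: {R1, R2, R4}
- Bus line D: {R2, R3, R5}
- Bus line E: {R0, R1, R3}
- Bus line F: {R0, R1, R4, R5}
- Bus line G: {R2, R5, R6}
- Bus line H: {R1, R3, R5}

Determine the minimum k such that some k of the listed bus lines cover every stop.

3

Take {F, G, H}. Their union is {R0, R1, R2, R3, R4, R5, R6}, which is all 7 stops.
Only G contains R6, so G is forced; the remaining 4 stops need at least 2 more bus lines (each remaining bus line adds at most 3) — so at least 3 bus lines are needed, and 3 is optimal.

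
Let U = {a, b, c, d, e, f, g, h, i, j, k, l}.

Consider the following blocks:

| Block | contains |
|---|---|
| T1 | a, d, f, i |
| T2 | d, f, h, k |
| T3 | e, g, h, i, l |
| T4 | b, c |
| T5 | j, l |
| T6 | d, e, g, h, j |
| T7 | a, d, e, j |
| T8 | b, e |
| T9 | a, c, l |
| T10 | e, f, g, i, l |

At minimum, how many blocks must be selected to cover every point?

T2 and T4 and T7 and T10 together: T2 ∪ T4 ∪ T7 ∪ T10 = {a, b, c, d, e, f, g, h, i, j, k, l} — every point is covered.
No 3 of the 10 blocks cover everything (all 120 combinations miss at least one point), so 4 is optimal.

4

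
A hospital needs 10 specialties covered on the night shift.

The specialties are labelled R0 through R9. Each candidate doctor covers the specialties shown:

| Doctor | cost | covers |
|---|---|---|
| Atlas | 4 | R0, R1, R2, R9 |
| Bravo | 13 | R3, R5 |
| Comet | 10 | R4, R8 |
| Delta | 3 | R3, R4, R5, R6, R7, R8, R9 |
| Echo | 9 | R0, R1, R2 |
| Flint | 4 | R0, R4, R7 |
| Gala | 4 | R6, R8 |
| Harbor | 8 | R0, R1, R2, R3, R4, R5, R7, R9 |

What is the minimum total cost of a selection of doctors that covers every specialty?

7

Atlas, Delta together cover every specialty (Atlas ∪ Delta = {R0, R1, R2, R3, R4, R5, R6, R7, R8, R9}); total cost 4 + 3 = 7.
No covering selection has total cost below 7.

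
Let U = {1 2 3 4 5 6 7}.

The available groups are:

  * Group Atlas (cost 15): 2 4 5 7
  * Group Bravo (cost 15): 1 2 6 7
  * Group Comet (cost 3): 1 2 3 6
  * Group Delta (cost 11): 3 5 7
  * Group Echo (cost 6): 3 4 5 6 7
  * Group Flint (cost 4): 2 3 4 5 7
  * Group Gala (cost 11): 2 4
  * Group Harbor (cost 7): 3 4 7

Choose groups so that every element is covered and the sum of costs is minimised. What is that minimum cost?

7

Comet, Flint together cover every element (Comet ∪ Flint = {1, 2, 3, 4, 5, 6, 7}); total cost 3 + 4 = 7.
No covering selection has total cost below 7.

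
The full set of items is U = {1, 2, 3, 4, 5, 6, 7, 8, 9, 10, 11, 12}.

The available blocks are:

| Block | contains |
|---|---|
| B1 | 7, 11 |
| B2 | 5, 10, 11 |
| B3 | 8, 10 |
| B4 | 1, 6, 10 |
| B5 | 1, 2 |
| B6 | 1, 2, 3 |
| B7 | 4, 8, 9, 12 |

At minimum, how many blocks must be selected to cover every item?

5

Take {B1, B2, B4, B6, B7}. Their union is {1, 2, 3, 4, 5, 6, 7, 8, 9, 10, 11, 12}, which is all 12 items.
No 4 of the 7 blocks cover everything (all 35 combinations miss at least one item), so 5 is optimal.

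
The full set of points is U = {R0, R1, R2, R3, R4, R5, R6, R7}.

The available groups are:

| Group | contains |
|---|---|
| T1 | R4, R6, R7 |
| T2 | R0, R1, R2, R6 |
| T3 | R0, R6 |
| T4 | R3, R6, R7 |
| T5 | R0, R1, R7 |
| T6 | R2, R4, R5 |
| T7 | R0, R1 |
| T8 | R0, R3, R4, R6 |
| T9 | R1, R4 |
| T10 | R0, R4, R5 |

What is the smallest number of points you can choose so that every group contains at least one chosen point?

H = {R1, R4, R6} meets every group (each contains at least one member of H), and |H| = 3.
The groups T4, T6, T7 are pairwise disjoint, so any hitting set needs a separate point for each — at least 3. Hence 3 is optimal.

3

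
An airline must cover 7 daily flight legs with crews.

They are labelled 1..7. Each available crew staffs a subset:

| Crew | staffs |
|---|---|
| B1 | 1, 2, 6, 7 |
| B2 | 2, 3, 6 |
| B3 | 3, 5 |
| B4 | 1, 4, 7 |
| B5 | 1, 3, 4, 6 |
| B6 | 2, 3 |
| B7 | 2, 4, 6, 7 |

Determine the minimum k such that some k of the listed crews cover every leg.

B1 and B3 and B5 together: B1 ∪ B3 ∪ B5 = {1, 2, 3, 4, 5, 6, 7} — every leg is covered.
Only B3 contains 5, so B3 is forced; the remaining 5 legs need at least 2 more crews (each remaining crew adds at most 4) — so at least 3 crews are needed, and 3 is optimal.

3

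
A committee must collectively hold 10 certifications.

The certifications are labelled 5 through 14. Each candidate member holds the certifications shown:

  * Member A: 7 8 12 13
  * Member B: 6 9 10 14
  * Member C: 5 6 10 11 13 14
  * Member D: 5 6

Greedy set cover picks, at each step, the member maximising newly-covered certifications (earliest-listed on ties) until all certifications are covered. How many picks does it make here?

Greedy: pick C (covers 6 new) → pick A (covers 3 new) → pick B (covers 1 new). Total picks: 3.

3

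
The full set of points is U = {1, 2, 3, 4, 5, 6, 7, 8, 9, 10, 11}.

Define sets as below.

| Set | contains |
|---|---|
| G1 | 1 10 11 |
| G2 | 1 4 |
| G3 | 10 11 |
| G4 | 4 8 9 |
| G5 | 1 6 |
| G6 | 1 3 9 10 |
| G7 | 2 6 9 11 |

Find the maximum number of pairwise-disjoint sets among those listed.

3

G3, G4, G5 are pairwise disjoint (G3={10,11}; G4={4,8,9}; G5={1,6}).
Every remaining set overlaps one of these, and no 4 of the listed sets are pairwise disjoint, so 3 is the maximum.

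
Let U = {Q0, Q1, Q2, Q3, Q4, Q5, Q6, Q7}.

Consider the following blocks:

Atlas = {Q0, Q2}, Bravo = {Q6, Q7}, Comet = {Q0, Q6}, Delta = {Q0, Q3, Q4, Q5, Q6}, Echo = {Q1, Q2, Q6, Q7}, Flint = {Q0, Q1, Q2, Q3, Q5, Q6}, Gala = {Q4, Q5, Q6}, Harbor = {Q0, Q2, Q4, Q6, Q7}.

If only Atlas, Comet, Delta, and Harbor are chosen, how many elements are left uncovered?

1

Union of Atlas, Comet, Delta, Harbor = {Q0, Q2, Q3, Q4, Q5, Q6, Q7}.
Not covered: Q1 — 1 element.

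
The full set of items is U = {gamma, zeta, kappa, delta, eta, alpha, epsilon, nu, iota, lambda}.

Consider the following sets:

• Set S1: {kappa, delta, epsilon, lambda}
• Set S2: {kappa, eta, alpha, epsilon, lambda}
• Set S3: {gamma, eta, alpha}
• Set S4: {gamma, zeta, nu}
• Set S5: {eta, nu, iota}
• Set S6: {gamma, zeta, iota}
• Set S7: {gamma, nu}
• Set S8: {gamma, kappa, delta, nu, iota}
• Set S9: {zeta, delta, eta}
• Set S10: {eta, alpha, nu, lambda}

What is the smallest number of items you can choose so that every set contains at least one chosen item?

3

H = {gamma, eta, epsilon} meets every set (each contains at least one member of H), and |H| = 3.
No choice of 2 items meets every set, so 3 is the minimum.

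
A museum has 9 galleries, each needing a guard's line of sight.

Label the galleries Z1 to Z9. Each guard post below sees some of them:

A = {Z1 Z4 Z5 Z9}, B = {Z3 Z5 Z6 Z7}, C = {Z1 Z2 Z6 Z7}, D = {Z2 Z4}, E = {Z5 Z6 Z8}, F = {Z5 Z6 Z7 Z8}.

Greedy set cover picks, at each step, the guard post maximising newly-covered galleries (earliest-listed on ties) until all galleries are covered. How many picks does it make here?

4

Greedy: pick A (covers 4 new) → pick B (covers 3 new) → pick C (covers 1 new) → pick E (covers 1 new). Total picks: 4.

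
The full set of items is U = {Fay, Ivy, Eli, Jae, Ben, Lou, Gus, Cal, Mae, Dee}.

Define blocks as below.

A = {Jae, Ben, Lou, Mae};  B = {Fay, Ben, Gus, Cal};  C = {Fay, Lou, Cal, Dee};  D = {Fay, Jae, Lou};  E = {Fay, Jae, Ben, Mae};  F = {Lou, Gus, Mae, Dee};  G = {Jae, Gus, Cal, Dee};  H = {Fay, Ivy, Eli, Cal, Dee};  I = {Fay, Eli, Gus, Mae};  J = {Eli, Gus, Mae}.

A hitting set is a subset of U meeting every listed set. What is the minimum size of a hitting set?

3

Take T = {Fay, Gus, Mae}. Each listed block contains at least one of these, so T is a hitting set of size 3.
No choice of 2 items meets every block, so 3 is the minimum.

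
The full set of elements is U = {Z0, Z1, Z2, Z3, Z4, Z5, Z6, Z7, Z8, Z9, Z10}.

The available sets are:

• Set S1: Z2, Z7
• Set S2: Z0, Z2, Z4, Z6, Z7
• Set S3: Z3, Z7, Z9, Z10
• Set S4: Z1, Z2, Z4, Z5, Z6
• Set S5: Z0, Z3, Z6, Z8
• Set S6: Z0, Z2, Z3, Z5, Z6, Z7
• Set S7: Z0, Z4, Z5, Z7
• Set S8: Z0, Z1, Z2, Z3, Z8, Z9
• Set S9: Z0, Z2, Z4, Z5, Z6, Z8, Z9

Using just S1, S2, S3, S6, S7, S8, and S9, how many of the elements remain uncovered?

Union of S1, S2, S3, S6, S7, S8, S9 = {Z0, Z1, Z2, Z3, Z4, Z5, Z6, Z7, Z8, Z9, Z10} — that's every element, so 0 are uncovered.

0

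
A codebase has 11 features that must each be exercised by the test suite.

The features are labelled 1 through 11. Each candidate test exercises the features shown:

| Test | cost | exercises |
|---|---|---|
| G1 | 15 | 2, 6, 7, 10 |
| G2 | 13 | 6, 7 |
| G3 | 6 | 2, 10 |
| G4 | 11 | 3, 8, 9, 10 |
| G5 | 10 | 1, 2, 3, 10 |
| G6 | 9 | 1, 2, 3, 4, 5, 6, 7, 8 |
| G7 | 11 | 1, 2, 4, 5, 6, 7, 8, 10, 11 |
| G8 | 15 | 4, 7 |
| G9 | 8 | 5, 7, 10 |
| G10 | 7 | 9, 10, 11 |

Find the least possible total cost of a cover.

G6, G10 together cover every feature (G6 ∪ G10 = {1, 2, 3, 4, 5, 6, 7, 8, 9, 10, 11}); total cost 9 + 7 = 16.
No covering selection has total cost below 16.

16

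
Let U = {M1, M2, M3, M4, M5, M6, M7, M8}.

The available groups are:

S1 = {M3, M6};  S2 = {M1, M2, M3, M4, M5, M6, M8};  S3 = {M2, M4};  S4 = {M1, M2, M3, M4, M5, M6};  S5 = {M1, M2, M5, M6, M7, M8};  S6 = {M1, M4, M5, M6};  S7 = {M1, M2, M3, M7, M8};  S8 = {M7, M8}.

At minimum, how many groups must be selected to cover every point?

2

S4 and S8 together: S4 ∪ S8 = {M1, M2, M3, M4, M5, M6, M7, M8} — every point is covered.
No single group has all 8 points (the largest, S2, has 7), so 2 is optimal.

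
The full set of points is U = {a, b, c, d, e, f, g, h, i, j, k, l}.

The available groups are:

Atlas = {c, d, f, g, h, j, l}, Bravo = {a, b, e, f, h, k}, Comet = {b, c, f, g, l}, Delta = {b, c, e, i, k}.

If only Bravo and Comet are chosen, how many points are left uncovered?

3

Union of Bravo, Comet = {a, b, c, e, f, g, h, k, l}.
Not covered: d, i, j — 3 points.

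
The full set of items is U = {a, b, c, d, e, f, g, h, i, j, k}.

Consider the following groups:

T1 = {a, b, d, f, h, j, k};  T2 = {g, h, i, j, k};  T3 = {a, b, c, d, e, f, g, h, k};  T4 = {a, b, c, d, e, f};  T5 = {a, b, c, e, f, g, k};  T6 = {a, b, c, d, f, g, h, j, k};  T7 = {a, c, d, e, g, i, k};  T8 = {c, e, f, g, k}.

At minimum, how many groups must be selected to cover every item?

T1 and T7 together: T1 ∪ T7 = {a, b, c, d, e, f, g, h, i, j, k} — every item is covered.
No single group has all 11 items (the largest, T3, has 9), so 2 is optimal.

2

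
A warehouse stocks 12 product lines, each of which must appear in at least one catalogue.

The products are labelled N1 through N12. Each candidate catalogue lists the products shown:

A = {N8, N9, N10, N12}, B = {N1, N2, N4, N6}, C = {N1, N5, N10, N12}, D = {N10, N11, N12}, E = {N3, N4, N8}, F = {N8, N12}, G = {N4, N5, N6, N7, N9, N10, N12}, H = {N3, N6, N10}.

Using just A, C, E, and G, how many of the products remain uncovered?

Union of A, C, E, G = {N1, N3, N4, N5, N6, N7, N8, N9, N10, N12}.
Not covered: N2, N11 — 2 products.

2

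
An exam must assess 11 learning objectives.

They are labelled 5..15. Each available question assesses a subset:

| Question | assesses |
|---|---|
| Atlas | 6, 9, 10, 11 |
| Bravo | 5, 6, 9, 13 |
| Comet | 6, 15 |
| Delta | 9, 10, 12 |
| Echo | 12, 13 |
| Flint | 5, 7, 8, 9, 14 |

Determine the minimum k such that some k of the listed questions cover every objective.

Take {Atlas, Comet, Echo, Flint}. Their union is {5, 6, 7, 8, 9, 10, 11, 12, 13, 14, 15}, which is all 11 objectives.
No 3 of the 6 questions cover everything (all 20 combinations miss at least one objective), so 4 is optimal.

4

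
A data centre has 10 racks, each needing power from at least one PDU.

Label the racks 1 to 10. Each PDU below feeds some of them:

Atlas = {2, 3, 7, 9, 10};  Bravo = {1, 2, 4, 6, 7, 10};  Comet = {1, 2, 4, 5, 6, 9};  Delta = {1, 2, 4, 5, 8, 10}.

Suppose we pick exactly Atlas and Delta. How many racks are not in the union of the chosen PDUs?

1

Union of Atlas, Delta = {1, 2, 3, 4, 5, 7, 8, 9, 10}.
Not covered: 6 — 1 rack.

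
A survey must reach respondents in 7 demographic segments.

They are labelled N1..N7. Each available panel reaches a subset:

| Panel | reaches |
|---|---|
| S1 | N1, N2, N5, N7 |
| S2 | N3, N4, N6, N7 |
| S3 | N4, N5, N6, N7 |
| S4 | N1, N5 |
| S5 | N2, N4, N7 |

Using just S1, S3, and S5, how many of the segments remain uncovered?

Union of S1, S3, S5 = {N1, N2, N4, N5, N6, N7}.
Not covered: N3 — 1 segment.

1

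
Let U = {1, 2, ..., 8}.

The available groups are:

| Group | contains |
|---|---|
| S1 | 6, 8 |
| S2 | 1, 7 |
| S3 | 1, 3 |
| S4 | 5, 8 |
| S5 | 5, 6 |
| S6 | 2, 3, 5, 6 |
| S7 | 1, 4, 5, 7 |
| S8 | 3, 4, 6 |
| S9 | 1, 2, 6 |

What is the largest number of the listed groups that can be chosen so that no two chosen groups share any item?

3

S2, S4, S8 are pairwise disjoint (S2={1,7}; S4={5,8}; S8={3,4,6}).
Every remaining group overlaps one of these, and no 4 of the listed groups are pairwise disjoint, so 3 is the maximum.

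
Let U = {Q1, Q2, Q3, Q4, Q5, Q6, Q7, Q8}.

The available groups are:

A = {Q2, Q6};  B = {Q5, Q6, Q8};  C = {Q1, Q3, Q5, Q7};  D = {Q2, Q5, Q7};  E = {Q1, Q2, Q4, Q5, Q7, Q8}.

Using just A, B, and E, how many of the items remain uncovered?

Union of A, B, E = {Q1, Q2, Q4, Q5, Q6, Q7, Q8}.
Not covered: Q3 — 1 item.

1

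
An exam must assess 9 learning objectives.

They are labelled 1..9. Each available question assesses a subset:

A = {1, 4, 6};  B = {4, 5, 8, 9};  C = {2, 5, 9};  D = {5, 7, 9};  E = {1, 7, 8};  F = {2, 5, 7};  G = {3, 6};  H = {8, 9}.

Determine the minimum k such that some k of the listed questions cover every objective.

Take {B, E, F, G}. Their union is {1, 2, 3, 4, 5, 6, 7, 8, 9}, which is all 9 objectives.
No 3 of the 8 questions cover everything (all 56 combinations miss at least one objective), so 4 is optimal.

4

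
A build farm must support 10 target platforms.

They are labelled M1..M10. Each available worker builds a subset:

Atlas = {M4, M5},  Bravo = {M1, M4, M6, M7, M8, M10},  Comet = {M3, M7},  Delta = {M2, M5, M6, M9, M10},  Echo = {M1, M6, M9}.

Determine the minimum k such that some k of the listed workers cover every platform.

3

Take {Bravo, Comet, Delta}. Their union is {M1, M2, M3, M4, M5, M6, M7, M8, M9, M10}, which is all 10 platforms.
Only Delta contains M2, so Delta is forced; the remaining 5 platforms need at least 2 more workers (each remaining worker adds at most 4) — so at least 3 workers are needed, and 3 is optimal.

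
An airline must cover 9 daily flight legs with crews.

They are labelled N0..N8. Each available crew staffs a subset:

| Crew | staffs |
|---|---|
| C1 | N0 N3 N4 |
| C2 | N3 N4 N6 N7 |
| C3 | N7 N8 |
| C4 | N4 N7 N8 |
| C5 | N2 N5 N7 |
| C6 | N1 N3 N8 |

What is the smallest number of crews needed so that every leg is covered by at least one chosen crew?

C1 and C2 and C5 and C6 together: C1 ∪ C2 ∪ C5 ∪ C6 = {N0, N1, N2, N3, N4, N5, N6, N7, N8} — every leg is covered.
Only C2 contains N6, so C2 is forced; the remaining 5 legs need at least 3 more crews (each remaining crew adds at most 2) — so at least 4 crews are needed, and 4 is optimal.

4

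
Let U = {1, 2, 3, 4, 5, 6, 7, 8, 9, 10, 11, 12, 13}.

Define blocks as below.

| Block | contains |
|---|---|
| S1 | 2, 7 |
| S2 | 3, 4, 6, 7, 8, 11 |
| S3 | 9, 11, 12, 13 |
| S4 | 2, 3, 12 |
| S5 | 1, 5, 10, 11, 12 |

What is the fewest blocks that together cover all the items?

Take {S2, S3, S4, S5}. Their union is {1, 2, 3, 4, 5, 6, 7, 8, 9, 10, 11, 12, 13}, which is all 13 items.
No 3 of the 5 blocks cover everything (all 10 combinations miss at least one item), so 4 is optimal.

4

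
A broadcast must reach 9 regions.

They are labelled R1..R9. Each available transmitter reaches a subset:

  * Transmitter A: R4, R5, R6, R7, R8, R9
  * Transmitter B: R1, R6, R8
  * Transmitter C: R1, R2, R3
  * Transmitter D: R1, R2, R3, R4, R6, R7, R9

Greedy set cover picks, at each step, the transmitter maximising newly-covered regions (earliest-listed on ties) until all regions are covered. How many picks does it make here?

Greedy: pick D (covers 7 new) → pick A (covers 2 new). Total picks: 2.

2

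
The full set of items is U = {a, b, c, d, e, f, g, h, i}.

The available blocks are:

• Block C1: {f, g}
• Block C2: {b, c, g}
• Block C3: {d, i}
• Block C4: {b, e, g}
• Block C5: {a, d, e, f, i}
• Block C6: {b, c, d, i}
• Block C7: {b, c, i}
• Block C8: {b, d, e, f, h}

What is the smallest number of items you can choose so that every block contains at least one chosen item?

T = {g, h, i} meets every block (each contains at least one member of T), and |T| = 3.
No choice of 2 items meets every block, so 3 is the minimum.

3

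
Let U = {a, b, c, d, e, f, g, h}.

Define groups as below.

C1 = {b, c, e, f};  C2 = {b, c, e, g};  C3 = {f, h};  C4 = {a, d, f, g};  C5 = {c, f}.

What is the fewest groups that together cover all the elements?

C2, C3, and C4 cover everything between them: the union {a, b, c, d, e, f, g, h} is all of U.
Only C4 contains a, so C4 is forced; the remaining 4 elements need at least 2 more groups (each remaining group adds at most 3) — so at least 3 groups are needed, and 3 is optimal.

3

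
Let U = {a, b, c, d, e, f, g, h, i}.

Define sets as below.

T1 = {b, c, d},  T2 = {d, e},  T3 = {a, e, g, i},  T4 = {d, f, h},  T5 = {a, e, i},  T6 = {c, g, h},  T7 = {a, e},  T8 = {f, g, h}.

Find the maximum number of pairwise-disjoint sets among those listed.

3

T1, T5, T8 are pairwise disjoint (T1={b,c,d}; T5={a,e,i}; T8={f,g,h}).
Every remaining set overlaps one of these, and no 4 of the listed sets are pairwise disjoint, so 3 is the maximum.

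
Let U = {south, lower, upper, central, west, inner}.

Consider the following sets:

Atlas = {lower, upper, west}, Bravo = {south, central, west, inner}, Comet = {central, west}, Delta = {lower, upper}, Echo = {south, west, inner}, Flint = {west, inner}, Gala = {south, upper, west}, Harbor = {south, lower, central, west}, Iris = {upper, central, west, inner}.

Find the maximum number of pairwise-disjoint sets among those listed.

Comet, Delta are pairwise disjoint (Comet={central,west}; Delta={lower,upper}).
Every remaining set overlaps one of these, and no 3 of the listed sets are pairwise disjoint, so 2 is the maximum.

2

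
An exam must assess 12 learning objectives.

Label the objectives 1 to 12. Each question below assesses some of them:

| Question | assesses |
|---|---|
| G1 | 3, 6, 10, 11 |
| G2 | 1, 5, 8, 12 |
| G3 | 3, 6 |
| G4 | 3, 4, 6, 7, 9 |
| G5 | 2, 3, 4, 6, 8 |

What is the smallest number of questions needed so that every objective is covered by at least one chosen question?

G1 and G2 and G4 and G5 together: G1 ∪ G2 ∪ G4 ∪ G5 = {1, 2, 3, 4, 5, 6, 7, 8, 9, 10, 11, 12} — every objective is covered.
Only G5 contains 2, so G5 is forced; the remaining 7 objectives need at least 3 more questions (each remaining question adds at most 3) — so at least 4 questions are needed, and 4 is optimal.

4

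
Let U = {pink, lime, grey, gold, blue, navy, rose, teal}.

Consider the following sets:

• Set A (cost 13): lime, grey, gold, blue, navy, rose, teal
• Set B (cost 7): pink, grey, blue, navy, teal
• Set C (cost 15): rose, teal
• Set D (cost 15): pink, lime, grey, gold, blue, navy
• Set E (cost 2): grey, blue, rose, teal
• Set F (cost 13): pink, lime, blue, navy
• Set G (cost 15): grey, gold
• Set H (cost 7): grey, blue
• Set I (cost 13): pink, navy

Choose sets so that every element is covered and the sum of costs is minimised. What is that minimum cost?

D, E together cover every element (D ∪ E = {pink, lime, grey, gold, blue, navy, rose, teal}); total cost 15 + 2 = 17.
The greedy pick E, B, A costs 22; no covering selection beats 17.

17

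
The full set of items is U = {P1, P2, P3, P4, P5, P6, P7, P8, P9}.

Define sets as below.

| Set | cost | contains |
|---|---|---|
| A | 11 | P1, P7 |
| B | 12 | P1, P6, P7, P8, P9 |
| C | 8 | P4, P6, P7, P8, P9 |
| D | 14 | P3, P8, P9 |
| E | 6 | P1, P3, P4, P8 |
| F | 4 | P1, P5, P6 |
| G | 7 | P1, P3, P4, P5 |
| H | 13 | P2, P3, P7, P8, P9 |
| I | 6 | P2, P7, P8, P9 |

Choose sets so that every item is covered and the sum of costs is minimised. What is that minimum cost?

E, F, I together cover every item (E ∪ F ∪ I = {P1, P2, P3, P4, P5, P6, P7, P8, P9}); total cost 6 + 4 + 6 = 16.
No covering selection has total cost below 16.

16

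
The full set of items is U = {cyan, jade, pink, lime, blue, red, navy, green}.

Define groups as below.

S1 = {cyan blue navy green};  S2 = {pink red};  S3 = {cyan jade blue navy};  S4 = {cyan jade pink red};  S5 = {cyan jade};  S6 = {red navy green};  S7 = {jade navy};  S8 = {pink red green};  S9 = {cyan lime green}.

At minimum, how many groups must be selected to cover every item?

S3 and S8 and S9 together: S3 ∪ S8 ∪ S9 = {cyan, jade, pink, lime, blue, red, navy, green} — every item is covered.
Only S9 contains lime, so S9 is forced; the remaining 5 items need at least 2 more groups (each remaining group adds at most 3) — so at least 3 groups are needed, and 3 is optimal.

3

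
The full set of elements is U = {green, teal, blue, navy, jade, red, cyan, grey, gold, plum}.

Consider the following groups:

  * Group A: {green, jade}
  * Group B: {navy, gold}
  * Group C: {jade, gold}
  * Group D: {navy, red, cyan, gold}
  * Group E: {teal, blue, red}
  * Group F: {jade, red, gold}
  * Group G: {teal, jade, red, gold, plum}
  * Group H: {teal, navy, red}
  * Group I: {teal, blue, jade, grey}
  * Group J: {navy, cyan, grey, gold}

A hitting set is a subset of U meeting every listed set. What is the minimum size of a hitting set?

3

Take T = {blue, navy, jade}. Each listed group contains at least one of these, so T is a hitting set of size 3.
The groups A, E, J are pairwise disjoint, so any hitting set needs a separate element for each — at least 3. Hence 3 is optimal.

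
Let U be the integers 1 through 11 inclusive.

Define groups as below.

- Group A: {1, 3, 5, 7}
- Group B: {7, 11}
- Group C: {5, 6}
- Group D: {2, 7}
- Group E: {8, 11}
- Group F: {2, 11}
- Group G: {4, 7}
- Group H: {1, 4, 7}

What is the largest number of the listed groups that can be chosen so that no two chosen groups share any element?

C, F, H are pairwise disjoint (C={5,6}; F={2,11}; H={1,4,7}).
Every remaining group overlaps one of these, and no 4 of the listed groups are pairwise disjoint, so 3 is the maximum.

3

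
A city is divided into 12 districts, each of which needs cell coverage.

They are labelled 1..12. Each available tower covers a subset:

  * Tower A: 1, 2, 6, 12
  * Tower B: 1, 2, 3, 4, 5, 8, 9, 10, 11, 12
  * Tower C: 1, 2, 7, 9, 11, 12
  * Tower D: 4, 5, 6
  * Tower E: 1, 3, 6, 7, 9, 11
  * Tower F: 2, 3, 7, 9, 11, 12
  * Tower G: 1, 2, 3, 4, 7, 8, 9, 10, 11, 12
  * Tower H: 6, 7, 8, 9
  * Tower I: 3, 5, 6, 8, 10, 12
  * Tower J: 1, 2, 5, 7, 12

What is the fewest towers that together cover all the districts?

2

G and I together: G ∪ I = {1, 2, 3, 4, 5, 6, 7, 8, 9, 10, 11, 12} — every district is covered.
No single tower has all 12 districts (the largest, B, has 10), so 2 is optimal.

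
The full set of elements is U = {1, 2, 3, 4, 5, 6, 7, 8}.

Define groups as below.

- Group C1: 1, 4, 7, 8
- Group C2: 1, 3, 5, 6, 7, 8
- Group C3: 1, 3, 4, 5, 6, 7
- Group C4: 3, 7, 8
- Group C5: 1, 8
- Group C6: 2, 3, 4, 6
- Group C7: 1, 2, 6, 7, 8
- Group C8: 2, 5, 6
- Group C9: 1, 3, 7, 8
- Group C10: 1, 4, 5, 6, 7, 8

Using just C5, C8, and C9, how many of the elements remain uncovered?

Union of C5, C8, C9 = {1, 2, 3, 5, 6, 7, 8}.
Not covered: 4 — 1 element.

1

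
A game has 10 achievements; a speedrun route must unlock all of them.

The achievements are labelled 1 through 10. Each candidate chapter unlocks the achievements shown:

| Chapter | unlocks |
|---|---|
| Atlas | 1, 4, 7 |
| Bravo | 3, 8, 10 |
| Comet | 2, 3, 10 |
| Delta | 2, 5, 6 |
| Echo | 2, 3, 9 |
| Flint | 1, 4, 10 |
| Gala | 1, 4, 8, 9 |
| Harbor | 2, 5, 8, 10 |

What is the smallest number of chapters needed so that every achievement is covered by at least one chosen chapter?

Atlas and Comet and Delta and Gala together: Atlas ∪ Comet ∪ Delta ∪ Gala = {1, 2, 3, 4, 5, 6, 7, 8, 9, 10} — every achievement is covered.
No 3 of the 8 chapters cover everything (all 56 combinations miss at least one achievement), so 4 is optimal.

4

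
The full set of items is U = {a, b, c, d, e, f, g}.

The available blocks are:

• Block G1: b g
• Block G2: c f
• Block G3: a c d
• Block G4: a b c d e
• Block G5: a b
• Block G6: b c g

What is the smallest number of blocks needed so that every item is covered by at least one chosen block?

Take {G1, G2, G4}. Their union is {a, b, c, d, e, f, g}, which is all 7 items.
Only G4 contains e, so G4 is forced; the remaining 2 items need at least 2 more blocks (each remaining block adds at most 1) — so at least 3 blocks are needed, and 3 is optimal.

3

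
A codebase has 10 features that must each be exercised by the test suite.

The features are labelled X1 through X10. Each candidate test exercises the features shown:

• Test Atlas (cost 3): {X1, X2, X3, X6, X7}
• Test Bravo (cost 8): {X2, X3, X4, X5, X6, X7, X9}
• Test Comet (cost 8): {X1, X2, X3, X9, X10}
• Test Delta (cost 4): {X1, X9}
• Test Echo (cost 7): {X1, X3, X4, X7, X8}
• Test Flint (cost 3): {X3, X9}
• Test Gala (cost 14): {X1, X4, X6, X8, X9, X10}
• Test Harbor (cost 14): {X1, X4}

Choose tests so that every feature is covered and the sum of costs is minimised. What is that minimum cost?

Bravo, Gala together cover every feature (Bravo ∪ Gala = {X1, X2, X3, X4, X5, X6, X7, X8, X9, X10}); total cost 8 + 14 = 22.
The greedy pick Atlas, Bravo, Echo, Comet costs 26; no covering selection beats 22.

22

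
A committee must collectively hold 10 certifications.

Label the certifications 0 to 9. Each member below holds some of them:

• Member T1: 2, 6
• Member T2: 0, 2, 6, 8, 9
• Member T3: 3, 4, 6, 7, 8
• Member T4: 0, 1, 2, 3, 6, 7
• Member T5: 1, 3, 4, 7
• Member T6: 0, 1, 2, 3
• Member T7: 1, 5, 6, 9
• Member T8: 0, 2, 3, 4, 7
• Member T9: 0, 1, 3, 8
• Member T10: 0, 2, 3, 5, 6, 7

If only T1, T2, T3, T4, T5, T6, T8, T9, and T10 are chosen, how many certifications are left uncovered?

0

Union of T1, T2, T3, T4, T5, T6, T8, T9, T10 = {0, 1, 2, 3, 4, 5, 6, 7, 8, 9} — that's every certification, so 0 are uncovered.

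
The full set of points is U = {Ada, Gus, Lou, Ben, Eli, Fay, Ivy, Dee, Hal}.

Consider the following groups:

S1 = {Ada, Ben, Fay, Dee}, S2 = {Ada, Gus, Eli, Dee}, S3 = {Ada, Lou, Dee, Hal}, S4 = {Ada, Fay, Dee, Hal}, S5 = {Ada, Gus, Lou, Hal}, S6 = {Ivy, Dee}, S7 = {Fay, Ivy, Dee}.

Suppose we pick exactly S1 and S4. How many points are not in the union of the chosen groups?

Union of S1, S4 = {Ada, Ben, Fay, Dee, Hal}.
Not covered: Gus, Lou, Eli, Ivy — 4 points.

4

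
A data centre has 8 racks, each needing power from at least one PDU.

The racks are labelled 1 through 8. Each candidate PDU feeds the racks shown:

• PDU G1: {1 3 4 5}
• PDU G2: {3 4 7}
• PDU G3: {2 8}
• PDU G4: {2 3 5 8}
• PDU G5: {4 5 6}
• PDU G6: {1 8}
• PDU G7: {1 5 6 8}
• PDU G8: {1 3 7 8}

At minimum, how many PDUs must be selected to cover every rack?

3

G3 and G5 and G8 together: G3 ∪ G5 ∪ G8 = {1, 2, 3, 4, 5, 6, 7, 8} — every rack is covered.
No 2 of the 8 PDUs cover everything (all 28 combinations miss at least one rack), so 3 is optimal.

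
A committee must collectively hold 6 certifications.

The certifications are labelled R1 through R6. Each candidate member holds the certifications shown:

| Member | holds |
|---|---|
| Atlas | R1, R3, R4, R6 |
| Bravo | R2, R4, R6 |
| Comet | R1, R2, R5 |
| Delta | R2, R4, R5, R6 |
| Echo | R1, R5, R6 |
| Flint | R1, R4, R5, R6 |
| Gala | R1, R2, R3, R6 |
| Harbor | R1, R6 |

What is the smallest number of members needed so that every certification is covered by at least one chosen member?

Take {Atlas, Delta}. Their union is {R1, R2, R3, R4, R5, R6}, which is all 6 certifications.
No single member has all 6 certifications (the largest, Atlas, has 4), so 2 is optimal.

2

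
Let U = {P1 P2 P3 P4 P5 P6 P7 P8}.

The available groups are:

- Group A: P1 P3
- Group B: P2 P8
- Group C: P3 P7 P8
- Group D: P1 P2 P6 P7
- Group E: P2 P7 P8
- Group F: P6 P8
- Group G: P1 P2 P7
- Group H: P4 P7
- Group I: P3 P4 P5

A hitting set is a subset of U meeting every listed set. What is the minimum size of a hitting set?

3

T = {P1, P4, P8} meets every group (each contains at least one member of T), and |T| = 3.
The groups A, B, H are pairwise disjoint, so any hitting set needs a separate item for each — at least 3. Hence 3 is optimal.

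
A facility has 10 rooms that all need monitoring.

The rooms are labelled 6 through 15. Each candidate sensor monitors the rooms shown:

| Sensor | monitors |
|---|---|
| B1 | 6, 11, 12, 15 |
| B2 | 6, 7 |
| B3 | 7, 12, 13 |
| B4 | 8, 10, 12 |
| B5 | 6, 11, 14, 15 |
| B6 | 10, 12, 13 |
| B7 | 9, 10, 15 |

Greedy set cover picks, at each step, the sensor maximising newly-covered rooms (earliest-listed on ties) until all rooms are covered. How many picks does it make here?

Greedy: pick B1 (covers 4 new) → pick B3 (covers 2 new) → pick B4 (covers 2 new) → pick B5 (covers 1 new) → pick B7 (covers 1 new). Total picks: 5.
(The true minimum cover uses only 4 sensors, so greedy is not optimal here.)

5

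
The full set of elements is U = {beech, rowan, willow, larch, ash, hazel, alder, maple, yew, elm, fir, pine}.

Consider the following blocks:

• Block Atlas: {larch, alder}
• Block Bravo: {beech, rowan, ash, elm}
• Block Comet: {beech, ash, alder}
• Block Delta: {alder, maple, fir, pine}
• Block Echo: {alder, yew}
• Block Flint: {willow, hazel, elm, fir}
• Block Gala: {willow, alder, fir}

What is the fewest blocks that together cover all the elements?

Atlas and Bravo and Delta and Echo and Flint together: Atlas ∪ Bravo ∪ Delta ∪ Echo ∪ Flint = {beech, rowan, willow, larch, ash, hazel, alder, maple, yew, elm, fir, pine} — every element is covered.
No 4 of the 7 blocks cover everything (all 35 combinations miss at least one element), so 5 is optimal.

5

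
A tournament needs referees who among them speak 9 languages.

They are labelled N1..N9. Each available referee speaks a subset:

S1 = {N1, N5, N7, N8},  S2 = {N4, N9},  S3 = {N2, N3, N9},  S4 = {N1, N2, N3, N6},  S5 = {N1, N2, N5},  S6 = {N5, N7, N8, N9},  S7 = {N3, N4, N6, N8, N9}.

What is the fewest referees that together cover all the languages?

3

S4 and S6 and S7 together: S4 ∪ S6 ∪ S7 = {N1, N2, N3, N4, N5, N6, N7, N8, N9} — every language is covered.
No 2 of the 7 referees cover everything (all 21 combinations miss at least one language), so 3 is optimal.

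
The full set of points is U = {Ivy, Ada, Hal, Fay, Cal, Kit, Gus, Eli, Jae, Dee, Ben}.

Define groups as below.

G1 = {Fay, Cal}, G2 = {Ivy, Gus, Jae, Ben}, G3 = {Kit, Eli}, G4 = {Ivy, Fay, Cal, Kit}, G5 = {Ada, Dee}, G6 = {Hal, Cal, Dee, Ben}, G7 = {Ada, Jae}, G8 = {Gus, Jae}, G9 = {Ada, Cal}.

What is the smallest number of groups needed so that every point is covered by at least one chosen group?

5

Take {G1, G2, G3, G6, G7}. Their union is {Ivy, Ada, Hal, Fay, Cal, Kit, Gus, Eli, Jae, Dee, Ben}, which is all 11 points.
No 4 of the 9 groups cover everything (all 126 combinations miss at least one point), so 5 is optimal.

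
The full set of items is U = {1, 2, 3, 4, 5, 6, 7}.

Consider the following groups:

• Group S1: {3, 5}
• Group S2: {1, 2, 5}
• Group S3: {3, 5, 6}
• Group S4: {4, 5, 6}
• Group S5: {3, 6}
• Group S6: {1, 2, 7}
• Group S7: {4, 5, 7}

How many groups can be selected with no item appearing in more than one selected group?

S5, S6 are pairwise disjoint (S5={3,6}; S6={1,2,7}).
Every remaining group overlaps one of these, and no 3 of the listed groups are pairwise disjoint, so 2 is the maximum.

2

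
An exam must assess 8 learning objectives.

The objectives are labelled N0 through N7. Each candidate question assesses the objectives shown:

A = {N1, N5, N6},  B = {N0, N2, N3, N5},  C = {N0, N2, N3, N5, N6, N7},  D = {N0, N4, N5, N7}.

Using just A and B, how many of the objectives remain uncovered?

Union of A, B = {N0, N1, N2, N3, N5, N6}.
Not covered: N4, N7 — 2 objectives.

2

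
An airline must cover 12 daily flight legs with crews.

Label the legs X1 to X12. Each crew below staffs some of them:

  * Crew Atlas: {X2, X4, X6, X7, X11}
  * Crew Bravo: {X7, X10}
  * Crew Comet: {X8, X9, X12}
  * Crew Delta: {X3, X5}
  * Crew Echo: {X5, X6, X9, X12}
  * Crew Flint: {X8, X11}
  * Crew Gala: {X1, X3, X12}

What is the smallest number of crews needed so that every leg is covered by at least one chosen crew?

5

Atlas and Bravo and Comet and Echo and Gala together: Atlas ∪ Bravo ∪ Comet ∪ Echo ∪ Gala = {X1, X2, X3, X4, X5, X6, X7, X8, X9, X10, X11, X12} — every leg is covered.
No 4 of the 7 crews cover everything (all 35 combinations miss at least one leg), so 5 is optimal.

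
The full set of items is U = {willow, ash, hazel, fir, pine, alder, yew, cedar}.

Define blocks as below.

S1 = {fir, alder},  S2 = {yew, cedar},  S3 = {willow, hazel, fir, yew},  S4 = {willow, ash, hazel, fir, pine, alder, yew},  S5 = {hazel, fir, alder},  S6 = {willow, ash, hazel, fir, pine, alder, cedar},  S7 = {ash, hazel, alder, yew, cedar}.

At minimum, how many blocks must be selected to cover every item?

2

Take {S3, S6}. Their union is {willow, ash, hazel, fir, pine, alder, yew, cedar}, which is all 8 items.
No single block has all 8 items (the largest, S4, has 7), so 2 is optimal.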